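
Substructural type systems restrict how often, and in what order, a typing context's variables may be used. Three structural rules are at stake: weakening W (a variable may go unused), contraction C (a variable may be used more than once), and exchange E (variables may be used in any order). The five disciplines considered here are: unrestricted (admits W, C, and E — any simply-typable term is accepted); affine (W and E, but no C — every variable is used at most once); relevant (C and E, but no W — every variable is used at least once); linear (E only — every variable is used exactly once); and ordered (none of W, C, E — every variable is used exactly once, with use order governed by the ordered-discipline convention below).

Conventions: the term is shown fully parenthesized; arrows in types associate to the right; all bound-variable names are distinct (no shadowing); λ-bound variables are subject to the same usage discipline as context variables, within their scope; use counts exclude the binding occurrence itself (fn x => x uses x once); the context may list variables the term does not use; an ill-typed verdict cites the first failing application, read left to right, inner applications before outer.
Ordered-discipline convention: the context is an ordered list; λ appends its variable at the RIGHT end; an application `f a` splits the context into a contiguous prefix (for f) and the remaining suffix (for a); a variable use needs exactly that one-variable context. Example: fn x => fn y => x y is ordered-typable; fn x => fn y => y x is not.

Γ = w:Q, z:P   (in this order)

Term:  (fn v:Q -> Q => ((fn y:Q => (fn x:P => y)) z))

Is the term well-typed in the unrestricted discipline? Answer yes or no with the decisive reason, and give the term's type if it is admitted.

no — not simply typable
variable uses: w: 0×, z: 1×, v (bound): 0×, y (bound): 1×, x (bound): 0×
uses in reading order: y, z
typing: ill-typed: an argument P mismatches the expected Q
per-discipline verdicts: ordered ✗; linear ✗; affine ✗; relevant ✗; unrestricted ✗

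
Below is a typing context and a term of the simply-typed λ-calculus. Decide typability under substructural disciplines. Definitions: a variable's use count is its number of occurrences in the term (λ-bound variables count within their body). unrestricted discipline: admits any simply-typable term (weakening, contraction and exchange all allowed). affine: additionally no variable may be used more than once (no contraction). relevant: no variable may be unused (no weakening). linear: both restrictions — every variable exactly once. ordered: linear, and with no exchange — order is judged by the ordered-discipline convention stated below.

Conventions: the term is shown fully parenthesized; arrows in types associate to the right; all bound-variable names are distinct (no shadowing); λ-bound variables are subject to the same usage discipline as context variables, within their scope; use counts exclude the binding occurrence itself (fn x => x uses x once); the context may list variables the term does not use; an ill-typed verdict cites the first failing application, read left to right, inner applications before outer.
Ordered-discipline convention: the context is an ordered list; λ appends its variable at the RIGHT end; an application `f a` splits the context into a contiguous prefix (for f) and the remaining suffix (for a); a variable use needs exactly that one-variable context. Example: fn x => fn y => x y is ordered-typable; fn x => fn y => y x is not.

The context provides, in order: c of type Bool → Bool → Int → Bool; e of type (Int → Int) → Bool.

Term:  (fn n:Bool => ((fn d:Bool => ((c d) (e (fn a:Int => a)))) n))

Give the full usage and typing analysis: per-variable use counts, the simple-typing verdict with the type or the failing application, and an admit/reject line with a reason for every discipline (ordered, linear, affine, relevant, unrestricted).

use counts: c ×1, e ×1, n [bound] ×1, d [bound] ×1, a [bound] ×1
use order (left to right): c, d, e, a, n
typing: ✓ — Bool → Int → Bool
ordered ✗ (use order c, d, e, a, n needs exchange)
linear ✓ (single use per variable (c, e, n, d, a))
affine ✓ (at most one use each (c, e, n, d, a))
relevant ✓ (none of c, e, n, d, a goes unused)
unrestricted ✓ (type-checks (Bool → Int → Bool) and nothing is barred)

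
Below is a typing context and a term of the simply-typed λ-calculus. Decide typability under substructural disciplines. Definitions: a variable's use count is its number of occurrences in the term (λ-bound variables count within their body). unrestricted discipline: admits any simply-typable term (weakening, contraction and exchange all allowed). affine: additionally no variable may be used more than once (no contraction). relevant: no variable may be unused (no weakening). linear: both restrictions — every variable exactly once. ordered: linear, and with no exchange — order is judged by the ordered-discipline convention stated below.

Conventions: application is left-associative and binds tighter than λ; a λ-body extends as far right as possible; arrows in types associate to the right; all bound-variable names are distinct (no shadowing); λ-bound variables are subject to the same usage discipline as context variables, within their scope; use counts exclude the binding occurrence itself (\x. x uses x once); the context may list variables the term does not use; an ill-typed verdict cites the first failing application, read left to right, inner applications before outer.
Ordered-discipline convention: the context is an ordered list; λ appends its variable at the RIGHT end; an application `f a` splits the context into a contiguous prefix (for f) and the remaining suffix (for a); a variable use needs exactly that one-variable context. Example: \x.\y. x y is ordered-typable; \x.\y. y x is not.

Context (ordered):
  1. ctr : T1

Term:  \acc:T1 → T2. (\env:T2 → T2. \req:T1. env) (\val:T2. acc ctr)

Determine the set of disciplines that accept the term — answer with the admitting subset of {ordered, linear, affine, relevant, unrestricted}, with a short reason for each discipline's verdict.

admitted in: affine, unrestricted
variable uses: ctr: 1; acc [bound]: 1; env [bound]: 1; req [bound]: 0; val [bound]: 0
use order (left to right): env, acc, ctr
typing: well-typed at (T1 → T2) → T1 → T2 → T2
ordered: ✗, needs weakening: req, val unused
linear: ✗, needs weakening: req, val unused
affine: ✓, at most one use each (ctr, acc, env, req, val)
relevant: ✗, needs weakening: req, val unused
unrestricted: ✓, simply typable at (T1 → T2) → T1 → T2 → T2; W, C, E all held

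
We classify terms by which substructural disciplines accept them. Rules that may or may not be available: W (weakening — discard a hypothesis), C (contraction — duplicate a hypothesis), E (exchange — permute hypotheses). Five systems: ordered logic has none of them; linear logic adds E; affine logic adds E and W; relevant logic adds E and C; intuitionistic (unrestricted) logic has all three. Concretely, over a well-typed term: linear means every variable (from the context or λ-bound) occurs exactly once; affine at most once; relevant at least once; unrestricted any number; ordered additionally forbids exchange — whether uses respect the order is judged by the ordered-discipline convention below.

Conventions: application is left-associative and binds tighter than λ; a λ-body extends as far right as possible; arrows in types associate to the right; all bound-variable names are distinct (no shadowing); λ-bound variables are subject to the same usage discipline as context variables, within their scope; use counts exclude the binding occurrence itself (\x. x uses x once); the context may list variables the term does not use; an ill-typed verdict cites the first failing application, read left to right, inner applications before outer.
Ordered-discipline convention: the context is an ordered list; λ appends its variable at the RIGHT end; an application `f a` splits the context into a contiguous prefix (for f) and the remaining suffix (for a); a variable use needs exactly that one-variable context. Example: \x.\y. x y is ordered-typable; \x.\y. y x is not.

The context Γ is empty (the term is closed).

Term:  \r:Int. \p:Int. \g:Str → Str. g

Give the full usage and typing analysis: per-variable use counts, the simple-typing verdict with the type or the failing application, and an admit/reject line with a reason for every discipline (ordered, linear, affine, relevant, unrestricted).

use counts: r (λ-bound) ×0; p (λ-bound) ×0; g (λ-bound) ×1
uses in reading order: g
typing: well-typed at Int → Int → (Str → Str) → Str → Str
ordered: ✗, needs weakening: r, p unused
linear: ✗, needs weakening: r, p unused
affine: ✓, no duplicate uses among r, p, g
relevant: ✗, needs weakening: r, p unused
unrestricted: ✓, type-checks (Int → Int → (Str → Str) → Str → Str) and nothing is barred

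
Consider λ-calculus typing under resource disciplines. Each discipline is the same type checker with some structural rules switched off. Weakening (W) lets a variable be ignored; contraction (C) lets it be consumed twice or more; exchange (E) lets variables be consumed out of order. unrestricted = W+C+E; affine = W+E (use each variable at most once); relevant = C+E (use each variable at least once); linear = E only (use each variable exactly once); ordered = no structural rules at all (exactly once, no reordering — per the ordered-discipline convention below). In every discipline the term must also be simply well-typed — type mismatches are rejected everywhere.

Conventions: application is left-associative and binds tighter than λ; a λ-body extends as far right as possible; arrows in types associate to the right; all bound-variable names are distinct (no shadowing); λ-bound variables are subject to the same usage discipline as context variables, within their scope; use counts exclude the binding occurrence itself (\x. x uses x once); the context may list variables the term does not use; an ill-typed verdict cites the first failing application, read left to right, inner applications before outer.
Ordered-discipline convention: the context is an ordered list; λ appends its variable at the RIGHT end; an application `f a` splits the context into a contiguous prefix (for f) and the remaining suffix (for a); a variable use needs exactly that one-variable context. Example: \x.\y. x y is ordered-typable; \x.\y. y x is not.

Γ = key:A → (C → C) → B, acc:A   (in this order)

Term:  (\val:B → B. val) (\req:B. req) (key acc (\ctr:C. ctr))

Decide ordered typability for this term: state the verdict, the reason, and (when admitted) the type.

yes — key, acc, val, req, ctr: once each, no exchange needed; term : B
variable uses: key: 1×; acc: 1×; val (bound): 1×; req (bound): 1×; ctr (bound): 1×
left-to-right use order: val, req, key, acc, ctr
typing: ✓ — B
across the five disciplines: ordered ✓; linear ✓; affine ✓; relevant ✓; unrestricted ✓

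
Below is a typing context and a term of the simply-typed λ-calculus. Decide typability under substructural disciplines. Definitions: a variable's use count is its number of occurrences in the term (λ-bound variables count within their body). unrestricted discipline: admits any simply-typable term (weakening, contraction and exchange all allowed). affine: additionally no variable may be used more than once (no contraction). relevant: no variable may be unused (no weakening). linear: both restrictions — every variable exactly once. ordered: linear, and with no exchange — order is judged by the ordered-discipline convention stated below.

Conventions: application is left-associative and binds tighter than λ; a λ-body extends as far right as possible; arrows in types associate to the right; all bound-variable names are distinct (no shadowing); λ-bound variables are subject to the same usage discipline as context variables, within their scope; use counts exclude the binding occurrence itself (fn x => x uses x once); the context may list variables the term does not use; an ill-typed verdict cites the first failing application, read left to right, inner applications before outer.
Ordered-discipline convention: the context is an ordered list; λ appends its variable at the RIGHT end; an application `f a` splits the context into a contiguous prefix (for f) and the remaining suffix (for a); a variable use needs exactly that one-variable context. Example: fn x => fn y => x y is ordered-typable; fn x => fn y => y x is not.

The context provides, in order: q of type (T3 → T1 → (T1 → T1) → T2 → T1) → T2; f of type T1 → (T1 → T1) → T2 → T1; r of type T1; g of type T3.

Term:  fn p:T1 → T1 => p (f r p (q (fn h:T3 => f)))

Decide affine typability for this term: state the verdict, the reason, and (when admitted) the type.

no — needs contraction — f ×2, p ×2
usage: q=1; f=2; r=1; g=0; p [bound]=2; h [bound]=0
uses in reading order: p, f, r, p, q, f
typing: ✓ — (T1 → T1) → T1
summary: ordered ✗ | linear ✗ | affine ✗ | relevant ✗ | unrestricted ✓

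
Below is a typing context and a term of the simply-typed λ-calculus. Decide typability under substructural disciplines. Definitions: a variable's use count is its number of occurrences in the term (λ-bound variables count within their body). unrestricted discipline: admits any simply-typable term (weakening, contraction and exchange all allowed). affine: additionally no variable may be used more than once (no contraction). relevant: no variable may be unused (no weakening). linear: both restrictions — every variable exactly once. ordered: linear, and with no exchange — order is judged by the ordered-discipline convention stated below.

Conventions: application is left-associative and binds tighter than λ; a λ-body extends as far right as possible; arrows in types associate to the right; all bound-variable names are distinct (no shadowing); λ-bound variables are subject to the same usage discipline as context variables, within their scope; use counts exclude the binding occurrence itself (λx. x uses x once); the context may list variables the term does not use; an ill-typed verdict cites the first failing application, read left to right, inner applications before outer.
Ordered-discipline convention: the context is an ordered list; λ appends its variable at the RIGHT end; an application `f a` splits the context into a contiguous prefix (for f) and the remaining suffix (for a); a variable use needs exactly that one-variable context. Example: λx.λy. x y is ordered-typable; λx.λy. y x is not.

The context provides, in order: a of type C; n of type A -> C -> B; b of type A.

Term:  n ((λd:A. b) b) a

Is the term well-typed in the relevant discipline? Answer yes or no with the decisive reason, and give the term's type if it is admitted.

no — needs weakening: d unused
usage: a: 1; n: 1; b: 2; d (λ-bound): 0
use order (left to right): n, b, b, a
typing: well-typed — term : B
across the five disciplines: ordered ✗, linear ✗, affine ✗, relevant ✗, unrestricted ✓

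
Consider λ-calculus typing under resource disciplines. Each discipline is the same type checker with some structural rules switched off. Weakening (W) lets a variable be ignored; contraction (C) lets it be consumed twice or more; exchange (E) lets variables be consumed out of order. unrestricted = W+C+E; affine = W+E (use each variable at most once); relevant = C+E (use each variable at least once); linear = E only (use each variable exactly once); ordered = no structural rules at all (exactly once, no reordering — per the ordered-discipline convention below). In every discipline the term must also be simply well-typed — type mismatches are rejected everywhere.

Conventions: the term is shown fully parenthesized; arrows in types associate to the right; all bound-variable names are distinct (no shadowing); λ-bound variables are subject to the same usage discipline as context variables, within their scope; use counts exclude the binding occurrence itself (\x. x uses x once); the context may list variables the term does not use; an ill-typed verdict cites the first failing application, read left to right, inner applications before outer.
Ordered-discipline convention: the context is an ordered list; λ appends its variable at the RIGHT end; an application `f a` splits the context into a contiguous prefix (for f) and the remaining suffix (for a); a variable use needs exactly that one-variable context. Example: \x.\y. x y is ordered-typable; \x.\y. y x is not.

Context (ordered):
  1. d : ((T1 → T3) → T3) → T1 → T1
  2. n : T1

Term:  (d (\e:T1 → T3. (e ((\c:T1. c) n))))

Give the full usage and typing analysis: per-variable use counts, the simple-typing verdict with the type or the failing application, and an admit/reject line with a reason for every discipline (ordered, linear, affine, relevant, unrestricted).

variable uses: d: 1; n: 1; e [bound]: 1; c [bound]: 1
left-to-right use order: d, e, c, n
typing: well-typed — term : T1 → T1
ordered: ✗, needs exchange: uses follow d, e, c, n
linear: ✓, single use per variable (d, n, e, c)
affine: ✓, no duplicate uses among d, n, e, c
relevant: ✓, every one of d, n, e, c appears
unrestricted: ✓, well-typed at T1 → T1; no restrictions here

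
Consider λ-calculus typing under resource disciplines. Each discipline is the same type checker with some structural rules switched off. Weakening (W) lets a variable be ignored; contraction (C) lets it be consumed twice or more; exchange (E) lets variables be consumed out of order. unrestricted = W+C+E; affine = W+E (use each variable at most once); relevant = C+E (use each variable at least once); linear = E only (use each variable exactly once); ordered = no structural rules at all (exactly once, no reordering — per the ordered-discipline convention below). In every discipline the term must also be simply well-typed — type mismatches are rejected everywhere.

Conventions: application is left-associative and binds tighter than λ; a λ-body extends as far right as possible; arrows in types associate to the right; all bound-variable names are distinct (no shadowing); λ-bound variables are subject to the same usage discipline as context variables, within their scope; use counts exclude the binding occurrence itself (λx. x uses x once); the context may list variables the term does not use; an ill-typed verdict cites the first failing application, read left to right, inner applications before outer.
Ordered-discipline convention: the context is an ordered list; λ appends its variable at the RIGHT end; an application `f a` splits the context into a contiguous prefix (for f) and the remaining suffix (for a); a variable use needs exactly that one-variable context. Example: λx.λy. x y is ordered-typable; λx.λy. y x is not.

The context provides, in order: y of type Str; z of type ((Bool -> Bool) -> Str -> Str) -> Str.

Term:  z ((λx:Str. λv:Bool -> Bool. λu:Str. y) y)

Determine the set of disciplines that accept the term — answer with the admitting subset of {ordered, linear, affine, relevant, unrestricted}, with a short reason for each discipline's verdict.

admitted by: unrestricted
use counts: y: 2; z: 1; x (λ-bound): 0; v (λ-bound): 0; u (λ-bound): 0
order of uses: z, y, y
typing: well-typed at Str
ordered ✗ (repeated use of y ×2; unused: x, v, u — weakening required)
linear ✗ (repeated use of y ×2; unused: x, v, u — weakening required)
affine ✗ (repeated use of y ×2)
relevant ✗ (unused: x, v, u — weakening required)
unrestricted ✓ (simply typable at Str; W, C, E all held)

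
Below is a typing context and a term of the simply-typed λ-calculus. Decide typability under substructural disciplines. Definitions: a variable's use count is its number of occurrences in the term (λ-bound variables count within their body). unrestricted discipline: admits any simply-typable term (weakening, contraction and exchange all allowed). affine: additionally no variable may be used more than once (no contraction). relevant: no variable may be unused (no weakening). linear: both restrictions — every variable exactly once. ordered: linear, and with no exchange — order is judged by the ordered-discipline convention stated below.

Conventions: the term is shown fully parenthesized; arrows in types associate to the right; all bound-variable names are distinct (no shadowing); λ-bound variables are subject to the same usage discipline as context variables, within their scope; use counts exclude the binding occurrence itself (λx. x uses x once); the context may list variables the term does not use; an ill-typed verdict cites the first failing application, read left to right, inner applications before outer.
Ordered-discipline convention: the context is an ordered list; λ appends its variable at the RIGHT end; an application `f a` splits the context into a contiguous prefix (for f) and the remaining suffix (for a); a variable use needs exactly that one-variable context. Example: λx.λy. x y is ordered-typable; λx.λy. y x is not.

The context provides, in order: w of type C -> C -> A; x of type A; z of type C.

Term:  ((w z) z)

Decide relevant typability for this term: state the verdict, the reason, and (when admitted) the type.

no — x never used (weakening)
variable uses: w: 1×; x: 0×; z: 2×
use order (left to right): w, z, z
typing: well-typed — term : A
summary: ordered ✗ | linear ✗ | affine ✗ | relevant ✗ | unrestricted ✓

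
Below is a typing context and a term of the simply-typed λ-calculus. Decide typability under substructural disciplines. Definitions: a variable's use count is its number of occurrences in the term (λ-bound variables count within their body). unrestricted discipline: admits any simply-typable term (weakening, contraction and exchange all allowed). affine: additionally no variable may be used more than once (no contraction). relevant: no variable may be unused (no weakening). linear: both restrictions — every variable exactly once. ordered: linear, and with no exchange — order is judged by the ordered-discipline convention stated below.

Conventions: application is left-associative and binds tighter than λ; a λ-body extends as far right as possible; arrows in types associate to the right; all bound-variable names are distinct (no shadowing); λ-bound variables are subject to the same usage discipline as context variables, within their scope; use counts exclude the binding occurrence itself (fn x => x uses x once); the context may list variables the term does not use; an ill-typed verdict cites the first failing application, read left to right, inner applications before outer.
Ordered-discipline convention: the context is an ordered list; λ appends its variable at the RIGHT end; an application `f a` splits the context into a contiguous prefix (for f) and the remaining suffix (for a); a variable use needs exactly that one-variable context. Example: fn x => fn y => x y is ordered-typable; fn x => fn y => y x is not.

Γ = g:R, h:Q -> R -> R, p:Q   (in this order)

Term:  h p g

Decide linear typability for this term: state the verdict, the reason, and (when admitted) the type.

yes — single use per variable (g, h, p); term : R
variable uses: g ×1; h ×1; p ×1
order of uses: h, p, g
typing: well-typed — term : R
all disciplines: ordered ✗, linear ✓, affine ✓, relevant ✓, unrestricted ✓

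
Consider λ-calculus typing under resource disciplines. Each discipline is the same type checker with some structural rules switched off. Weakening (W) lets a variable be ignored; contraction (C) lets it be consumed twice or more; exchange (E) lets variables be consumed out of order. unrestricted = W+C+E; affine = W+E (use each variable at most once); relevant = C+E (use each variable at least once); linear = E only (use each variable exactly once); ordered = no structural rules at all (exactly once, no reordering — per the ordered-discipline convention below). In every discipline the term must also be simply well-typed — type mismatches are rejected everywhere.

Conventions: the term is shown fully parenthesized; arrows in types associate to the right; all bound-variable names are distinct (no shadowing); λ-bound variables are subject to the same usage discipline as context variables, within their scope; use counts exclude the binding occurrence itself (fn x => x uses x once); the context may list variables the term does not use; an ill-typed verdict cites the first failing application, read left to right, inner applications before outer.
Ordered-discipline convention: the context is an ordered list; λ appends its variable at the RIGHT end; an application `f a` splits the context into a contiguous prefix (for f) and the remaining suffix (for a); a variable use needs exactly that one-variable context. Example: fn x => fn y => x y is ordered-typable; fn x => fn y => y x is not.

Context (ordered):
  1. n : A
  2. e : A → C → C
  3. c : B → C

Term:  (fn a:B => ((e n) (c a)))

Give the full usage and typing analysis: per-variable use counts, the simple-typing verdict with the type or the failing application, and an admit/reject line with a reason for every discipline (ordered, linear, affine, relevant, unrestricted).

use counts: n ×1; e ×1; c ×1; a (bound) ×1
left-to-right use order: e, n, c, a
typing: the term checks, with type B → C
ordered: ✗ — no contiguous prefix/suffix split fits e, n, c, a
linear: ✓ — n, e, c, a: one use apiece
affine: ✓ — at most one use each (n, e, c, a)
relevant: ✓ — at least one use each (n, e, c, a)
unrestricted: ✓ — type-checks (B → C) and nothing is barred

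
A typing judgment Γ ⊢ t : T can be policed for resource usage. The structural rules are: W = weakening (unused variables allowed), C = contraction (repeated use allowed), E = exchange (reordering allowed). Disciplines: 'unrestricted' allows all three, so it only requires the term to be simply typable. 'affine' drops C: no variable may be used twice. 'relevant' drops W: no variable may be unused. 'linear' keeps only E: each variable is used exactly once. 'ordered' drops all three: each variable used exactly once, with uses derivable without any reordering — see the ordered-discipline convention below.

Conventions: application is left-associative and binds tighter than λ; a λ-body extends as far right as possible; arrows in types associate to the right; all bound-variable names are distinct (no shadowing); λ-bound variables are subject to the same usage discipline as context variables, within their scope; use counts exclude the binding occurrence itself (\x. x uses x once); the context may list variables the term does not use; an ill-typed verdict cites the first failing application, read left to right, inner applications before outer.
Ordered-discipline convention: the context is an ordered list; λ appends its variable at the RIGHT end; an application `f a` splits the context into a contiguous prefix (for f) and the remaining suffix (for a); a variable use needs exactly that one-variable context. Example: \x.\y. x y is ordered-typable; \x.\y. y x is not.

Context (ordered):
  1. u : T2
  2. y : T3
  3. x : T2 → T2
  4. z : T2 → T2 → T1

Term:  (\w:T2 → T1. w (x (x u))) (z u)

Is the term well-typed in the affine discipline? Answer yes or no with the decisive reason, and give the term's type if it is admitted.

no — repeated use of u ×2, x ×2
usage: u: 2×; y: 0×; x: 2×; z: 1×; w (bound): 1×
use order (left to right): w, x, x, u, z, u
typing: ✓ — T1
across the five disciplines: ordered ✗ · linear ✗ · affine ✗ · relevant ✗ · unrestricted ✓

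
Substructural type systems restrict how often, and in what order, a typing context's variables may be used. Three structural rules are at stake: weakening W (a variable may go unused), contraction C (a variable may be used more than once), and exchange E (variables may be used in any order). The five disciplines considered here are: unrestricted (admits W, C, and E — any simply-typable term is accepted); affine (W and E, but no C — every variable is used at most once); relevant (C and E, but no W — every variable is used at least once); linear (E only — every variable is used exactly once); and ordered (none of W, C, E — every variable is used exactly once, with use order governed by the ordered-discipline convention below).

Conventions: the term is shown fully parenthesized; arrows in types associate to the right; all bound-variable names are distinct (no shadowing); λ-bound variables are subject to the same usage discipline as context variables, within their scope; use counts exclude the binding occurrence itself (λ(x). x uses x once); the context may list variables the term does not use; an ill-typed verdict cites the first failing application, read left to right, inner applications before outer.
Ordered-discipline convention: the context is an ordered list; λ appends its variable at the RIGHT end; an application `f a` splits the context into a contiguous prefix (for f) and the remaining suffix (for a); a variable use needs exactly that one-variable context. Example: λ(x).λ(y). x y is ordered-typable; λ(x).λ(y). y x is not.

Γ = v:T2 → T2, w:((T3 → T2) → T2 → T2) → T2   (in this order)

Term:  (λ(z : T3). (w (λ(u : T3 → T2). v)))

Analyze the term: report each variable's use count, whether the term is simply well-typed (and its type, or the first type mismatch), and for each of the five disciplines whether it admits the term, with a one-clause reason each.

counts: v: 1×; w: 1×; z (bound): 0×; u (bound): 0×
uses in reading order: w, v
typing: ✓ — T3 → T2
ordered ✗ (needs weakening: z, u unused)
linear ✗ (needs weakening: z, u unused)
affine ✓ (at most one use each (v, w, z, u))
relevant ✗ (needs weakening: z, u unused)
unrestricted ✓ (simply typable at T3 → T2; W, C, E all held)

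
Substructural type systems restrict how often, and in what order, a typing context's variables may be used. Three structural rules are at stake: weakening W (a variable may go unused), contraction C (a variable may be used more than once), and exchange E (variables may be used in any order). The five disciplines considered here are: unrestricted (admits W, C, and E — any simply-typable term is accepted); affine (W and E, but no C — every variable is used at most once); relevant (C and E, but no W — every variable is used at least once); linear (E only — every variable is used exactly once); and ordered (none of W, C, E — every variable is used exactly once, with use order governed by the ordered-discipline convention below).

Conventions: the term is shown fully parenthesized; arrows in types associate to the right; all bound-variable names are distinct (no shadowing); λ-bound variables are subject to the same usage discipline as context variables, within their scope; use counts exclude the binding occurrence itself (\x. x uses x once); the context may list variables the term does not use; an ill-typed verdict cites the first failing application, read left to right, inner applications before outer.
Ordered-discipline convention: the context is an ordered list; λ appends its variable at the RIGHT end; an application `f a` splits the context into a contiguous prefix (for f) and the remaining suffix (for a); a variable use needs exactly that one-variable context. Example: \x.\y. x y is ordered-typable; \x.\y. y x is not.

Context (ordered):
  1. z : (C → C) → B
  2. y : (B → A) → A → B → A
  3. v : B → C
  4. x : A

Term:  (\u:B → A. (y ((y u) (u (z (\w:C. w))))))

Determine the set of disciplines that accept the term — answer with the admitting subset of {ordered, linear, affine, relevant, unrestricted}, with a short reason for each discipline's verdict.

accepted by: unrestricted
use counts: z ×1; y ×2; v ×0; x ×0; u (λ-bound) ×2; w (λ-bound) ×1
use order (left to right): y, y, u, u, z, w
typing: well-typed at (B → A) → A → B → A
ordered: ✗ — uses contraction: y ×2, u ×2; needs weakening: v, x unused
linear: ✗ — uses contraction: y ×2, u ×2; needs weakening: v, x unused
affine: ✗ — uses contraction: y ×2, u ×2
relevant: ✗ — needs weakening: v, x unused
unrestricted: ✓ — simply typable at (B → A) → A → B → A; W, C, E all held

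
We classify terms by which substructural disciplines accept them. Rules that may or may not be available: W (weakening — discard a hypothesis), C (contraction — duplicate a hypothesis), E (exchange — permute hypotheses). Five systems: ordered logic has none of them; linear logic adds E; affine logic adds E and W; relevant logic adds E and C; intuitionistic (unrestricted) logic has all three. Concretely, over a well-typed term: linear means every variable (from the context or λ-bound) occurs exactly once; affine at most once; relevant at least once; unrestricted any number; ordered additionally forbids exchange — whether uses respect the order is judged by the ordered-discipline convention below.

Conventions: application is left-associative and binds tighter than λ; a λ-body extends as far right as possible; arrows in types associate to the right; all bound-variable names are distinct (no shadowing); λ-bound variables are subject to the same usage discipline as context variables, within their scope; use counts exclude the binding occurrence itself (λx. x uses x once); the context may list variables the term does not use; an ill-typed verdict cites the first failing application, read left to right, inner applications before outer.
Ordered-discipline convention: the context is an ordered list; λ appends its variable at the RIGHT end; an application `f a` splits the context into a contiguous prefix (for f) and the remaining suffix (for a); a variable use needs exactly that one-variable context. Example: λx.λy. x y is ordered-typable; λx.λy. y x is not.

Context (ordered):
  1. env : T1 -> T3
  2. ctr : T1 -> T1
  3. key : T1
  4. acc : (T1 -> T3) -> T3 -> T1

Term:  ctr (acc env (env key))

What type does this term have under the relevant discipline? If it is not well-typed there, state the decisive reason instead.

term : T1
use counts: env: 2×; ctr: 1×; key: 1×; acc: 1×
use order (left to right): ctr, acc, env, env, key
typing: well-typed — term : T1
per-discipline verdicts: ordered ✗, linear ✗, affine ✗, relevant ✓, unrestricted ✓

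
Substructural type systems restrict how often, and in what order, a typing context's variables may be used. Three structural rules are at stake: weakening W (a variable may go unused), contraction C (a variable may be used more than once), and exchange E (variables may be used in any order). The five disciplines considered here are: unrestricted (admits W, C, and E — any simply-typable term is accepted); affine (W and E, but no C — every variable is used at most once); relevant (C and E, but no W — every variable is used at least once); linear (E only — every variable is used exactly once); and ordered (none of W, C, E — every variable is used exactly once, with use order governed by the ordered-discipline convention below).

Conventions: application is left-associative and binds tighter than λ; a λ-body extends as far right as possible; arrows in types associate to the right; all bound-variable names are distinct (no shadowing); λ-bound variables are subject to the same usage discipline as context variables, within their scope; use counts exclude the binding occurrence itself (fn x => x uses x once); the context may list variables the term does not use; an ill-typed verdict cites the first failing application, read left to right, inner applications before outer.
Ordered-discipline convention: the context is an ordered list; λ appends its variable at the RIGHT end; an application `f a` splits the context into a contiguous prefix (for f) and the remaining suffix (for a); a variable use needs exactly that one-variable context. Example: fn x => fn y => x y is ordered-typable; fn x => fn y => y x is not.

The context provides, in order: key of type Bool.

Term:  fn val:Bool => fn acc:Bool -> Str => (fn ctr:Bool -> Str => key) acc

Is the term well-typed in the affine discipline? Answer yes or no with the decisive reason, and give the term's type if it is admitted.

yes — key, val, acc, ctr: no repeats, contraction unneeded; term : Bool -> (Bool -> Str) -> Bool
use counts: key: 1; val (λ-bound): 0; acc (λ-bound): 1; ctr (λ-bound): 0
order of uses: key, acc
typing: well-typed at Bool -> (Bool -> Str) -> Bool
per-discipline verdicts: ordered ✗ · linear ✗ · affine ✓ · relevant ✗ · unrestricted ✓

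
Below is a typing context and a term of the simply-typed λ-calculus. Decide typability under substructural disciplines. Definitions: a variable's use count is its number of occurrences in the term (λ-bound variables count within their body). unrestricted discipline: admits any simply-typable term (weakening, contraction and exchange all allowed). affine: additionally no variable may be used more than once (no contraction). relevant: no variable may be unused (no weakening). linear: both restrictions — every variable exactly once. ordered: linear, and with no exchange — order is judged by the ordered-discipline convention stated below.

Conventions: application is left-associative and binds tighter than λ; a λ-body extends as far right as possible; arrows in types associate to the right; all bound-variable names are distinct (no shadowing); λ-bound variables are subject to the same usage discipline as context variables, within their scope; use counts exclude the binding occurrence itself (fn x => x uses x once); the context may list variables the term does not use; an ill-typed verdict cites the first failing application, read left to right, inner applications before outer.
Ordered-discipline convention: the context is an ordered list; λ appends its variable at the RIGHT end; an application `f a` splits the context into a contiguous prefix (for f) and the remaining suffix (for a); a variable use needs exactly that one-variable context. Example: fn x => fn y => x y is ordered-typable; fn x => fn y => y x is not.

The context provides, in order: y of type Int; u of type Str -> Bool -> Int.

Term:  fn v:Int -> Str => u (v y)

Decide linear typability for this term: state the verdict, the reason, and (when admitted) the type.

yes — single use per variable (y, u, v); term : (Int -> Str) -> Bool -> Int
usage: y: 1, u: 1, v (λ-bound): 1
use order (left to right): u, v, y
typing: well-typed — term : (Int -> Str) -> Bool -> Int
across the five disciplines: ordered ✗ | linear ✓ | affine ✓ | relevant ✓ | unrestricted ✓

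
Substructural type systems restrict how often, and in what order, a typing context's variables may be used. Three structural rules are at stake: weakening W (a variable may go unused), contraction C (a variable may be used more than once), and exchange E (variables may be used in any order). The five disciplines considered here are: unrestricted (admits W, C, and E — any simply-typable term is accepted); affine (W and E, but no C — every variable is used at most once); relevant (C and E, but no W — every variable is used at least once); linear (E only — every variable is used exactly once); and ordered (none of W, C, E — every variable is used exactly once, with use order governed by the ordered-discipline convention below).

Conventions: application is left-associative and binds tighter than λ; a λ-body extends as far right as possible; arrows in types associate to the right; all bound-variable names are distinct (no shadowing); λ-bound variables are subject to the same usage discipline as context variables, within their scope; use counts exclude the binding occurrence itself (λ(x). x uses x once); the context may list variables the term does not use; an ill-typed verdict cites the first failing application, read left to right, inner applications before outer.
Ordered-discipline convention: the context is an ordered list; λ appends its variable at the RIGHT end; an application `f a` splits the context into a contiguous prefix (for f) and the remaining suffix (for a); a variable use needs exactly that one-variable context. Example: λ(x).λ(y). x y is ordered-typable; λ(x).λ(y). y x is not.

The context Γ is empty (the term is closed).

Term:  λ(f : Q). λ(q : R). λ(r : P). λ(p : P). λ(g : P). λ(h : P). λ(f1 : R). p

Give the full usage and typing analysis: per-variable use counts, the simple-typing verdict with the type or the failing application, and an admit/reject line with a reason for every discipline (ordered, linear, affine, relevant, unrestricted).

use counts: f (bound): 0×, q (bound): 0×, r (bound): 0×, p (bound): 1×, g (bound): 0×, h (bound): 0×, f1 (bound): 0×
use order (left to right): p
typing: well-typed — term : Q -> R -> P -> P -> P -> P -> R -> P
ordered: ✗ — unused: f, q, r, g, h, f1 — weakening required
linear: ✗ — unused: f, q, r, g, h, f1 — weakening required
affine: ✓ — f, q, r, p, g, h, f1: no repeats, contraction unneeded
relevant: ✗ — unused: f, q, r, g, h, f1 — weakening required
unrestricted: ✓ — type-checks (Q -> R -> P -> P -> P -> P -> R -> P) and nothing is barred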